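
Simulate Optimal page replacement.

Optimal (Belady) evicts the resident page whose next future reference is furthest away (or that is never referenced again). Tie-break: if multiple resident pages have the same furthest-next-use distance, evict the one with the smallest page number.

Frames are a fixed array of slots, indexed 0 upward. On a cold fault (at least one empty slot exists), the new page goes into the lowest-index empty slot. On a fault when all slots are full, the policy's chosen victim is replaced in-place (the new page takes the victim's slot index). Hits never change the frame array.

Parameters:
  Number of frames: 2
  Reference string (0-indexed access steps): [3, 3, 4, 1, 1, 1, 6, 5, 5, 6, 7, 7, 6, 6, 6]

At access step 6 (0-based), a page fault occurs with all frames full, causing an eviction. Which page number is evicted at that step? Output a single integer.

Step 0: ref 3 -> FAULT, frames=[3,-]
Step 1: ref 3 -> HIT, frames=[3,-]
Step 2: ref 4 -> FAULT, frames=[3,4]
Step 3: ref 1 -> FAULT, evict 3, frames=[1,4]
Step 4: ref 1 -> HIT, frames=[1,4]
Step 5: ref 1 -> HIT, frames=[1,4]
Step 6: ref 6 -> FAULT, evict 1, frames=[6,4]
At step 6: evicted page 1

Answer: 1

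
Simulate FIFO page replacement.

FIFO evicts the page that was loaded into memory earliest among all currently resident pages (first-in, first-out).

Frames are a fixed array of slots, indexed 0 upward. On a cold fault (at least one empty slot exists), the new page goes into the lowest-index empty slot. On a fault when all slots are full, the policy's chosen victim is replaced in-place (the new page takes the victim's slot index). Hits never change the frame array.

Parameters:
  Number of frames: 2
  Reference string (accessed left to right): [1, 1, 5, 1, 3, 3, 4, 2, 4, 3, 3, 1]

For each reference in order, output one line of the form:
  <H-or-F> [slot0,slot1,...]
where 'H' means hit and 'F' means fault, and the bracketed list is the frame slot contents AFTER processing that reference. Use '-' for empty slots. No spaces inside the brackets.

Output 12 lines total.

F [1,-]
H [1,-]
F [1,5]
H [1,5]
F [3,5]
H [3,5]
F [3,4]
F [2,4]
H [2,4]
F [2,3]
H [2,3]
F [1,3]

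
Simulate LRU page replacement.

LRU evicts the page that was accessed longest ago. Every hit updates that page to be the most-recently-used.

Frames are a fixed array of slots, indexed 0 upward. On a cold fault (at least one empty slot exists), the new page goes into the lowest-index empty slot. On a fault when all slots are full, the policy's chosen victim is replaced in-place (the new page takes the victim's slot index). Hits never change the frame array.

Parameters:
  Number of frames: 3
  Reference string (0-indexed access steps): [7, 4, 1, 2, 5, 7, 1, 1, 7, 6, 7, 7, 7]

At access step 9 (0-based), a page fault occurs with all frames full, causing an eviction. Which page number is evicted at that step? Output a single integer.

Answer: 5

Derivation:
Step 0: ref 7 -> FAULT, frames=[7,-,-]
Step 1: ref 4 -> FAULT, frames=[7,4,-]
Step 2: ref 1 -> FAULT, frames=[7,4,1]
Step 3: ref 2 -> FAULT, evict 7, frames=[2,4,1]
Step 4: ref 5 -> FAULT, evict 4, frames=[2,5,1]
Step 5: ref 7 -> FAULT, evict 1, frames=[2,5,7]
Step 6: ref 1 -> FAULT, evict 2, frames=[1,5,7]
Step 7: ref 1 -> HIT, frames=[1,5,7]
Step 8: ref 7 -> HIT, frames=[1,5,7]
Step 9: ref 6 -> FAULT, evict 5, frames=[1,6,7]
At step 9: evicted page 5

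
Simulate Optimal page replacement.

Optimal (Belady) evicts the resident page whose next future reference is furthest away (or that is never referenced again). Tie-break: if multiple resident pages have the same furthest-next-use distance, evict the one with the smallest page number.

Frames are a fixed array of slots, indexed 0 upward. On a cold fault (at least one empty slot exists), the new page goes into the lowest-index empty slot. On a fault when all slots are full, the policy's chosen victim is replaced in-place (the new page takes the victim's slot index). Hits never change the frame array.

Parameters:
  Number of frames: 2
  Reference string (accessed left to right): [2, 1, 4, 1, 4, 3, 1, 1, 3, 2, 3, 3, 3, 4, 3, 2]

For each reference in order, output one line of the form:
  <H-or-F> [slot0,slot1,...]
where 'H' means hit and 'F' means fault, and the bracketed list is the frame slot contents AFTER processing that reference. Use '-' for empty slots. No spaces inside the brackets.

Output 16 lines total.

F [2,-]
F [2,1]
F [4,1]
H [4,1]
H [4,1]
F [3,1]
H [3,1]
H [3,1]
H [3,1]
F [3,2]
H [3,2]
H [3,2]
H [3,2]
F [3,4]
H [3,4]
F [2,4]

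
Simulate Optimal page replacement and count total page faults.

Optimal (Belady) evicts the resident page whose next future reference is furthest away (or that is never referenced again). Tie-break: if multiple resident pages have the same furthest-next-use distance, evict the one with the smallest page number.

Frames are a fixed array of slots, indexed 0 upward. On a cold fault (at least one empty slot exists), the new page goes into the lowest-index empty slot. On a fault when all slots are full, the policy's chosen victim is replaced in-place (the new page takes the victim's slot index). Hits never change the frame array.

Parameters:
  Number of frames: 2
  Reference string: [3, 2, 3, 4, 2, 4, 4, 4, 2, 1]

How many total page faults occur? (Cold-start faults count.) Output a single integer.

Answer: 4

Derivation:
Step 0: ref 3 → FAULT, frames=[3,-]
Step 1: ref 2 → FAULT, frames=[3,2]
Step 2: ref 3 → HIT, frames=[3,2]
Step 3: ref 4 → FAULT (evict 3), frames=[4,2]
Step 4: ref 2 → HIT, frames=[4,2]
Step 5: ref 4 → HIT, frames=[4,2]
Step 6: ref 4 → HIT, frames=[4,2]
Step 7: ref 4 → HIT, frames=[4,2]
Step 8: ref 2 → HIT, frames=[4,2]
Step 9: ref 1 → FAULT (evict 2), frames=[4,1]
Total faults: 4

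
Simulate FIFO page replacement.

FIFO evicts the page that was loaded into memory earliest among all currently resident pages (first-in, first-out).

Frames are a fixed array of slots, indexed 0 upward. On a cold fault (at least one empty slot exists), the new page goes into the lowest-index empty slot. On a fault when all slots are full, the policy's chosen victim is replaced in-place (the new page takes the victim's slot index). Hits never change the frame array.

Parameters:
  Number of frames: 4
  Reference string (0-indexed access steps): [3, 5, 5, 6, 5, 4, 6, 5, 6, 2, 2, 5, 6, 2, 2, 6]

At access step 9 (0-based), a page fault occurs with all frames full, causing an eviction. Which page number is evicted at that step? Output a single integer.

Step 0: ref 3 -> FAULT, frames=[3,-,-,-]
Step 1: ref 5 -> FAULT, frames=[3,5,-,-]
Step 2: ref 5 -> HIT, frames=[3,5,-,-]
Step 3: ref 6 -> FAULT, frames=[3,5,6,-]
Step 4: ref 5 -> HIT, frames=[3,5,6,-]
Step 5: ref 4 -> FAULT, frames=[3,5,6,4]
Step 6: ref 6 -> HIT, frames=[3,5,6,4]
Step 7: ref 5 -> HIT, frames=[3,5,6,4]
Step 8: ref 6 -> HIT, frames=[3,5,6,4]
Step 9: ref 2 -> FAULT, evict 3, frames=[2,5,6,4]
At step 9: evicted page 3

Answer: 3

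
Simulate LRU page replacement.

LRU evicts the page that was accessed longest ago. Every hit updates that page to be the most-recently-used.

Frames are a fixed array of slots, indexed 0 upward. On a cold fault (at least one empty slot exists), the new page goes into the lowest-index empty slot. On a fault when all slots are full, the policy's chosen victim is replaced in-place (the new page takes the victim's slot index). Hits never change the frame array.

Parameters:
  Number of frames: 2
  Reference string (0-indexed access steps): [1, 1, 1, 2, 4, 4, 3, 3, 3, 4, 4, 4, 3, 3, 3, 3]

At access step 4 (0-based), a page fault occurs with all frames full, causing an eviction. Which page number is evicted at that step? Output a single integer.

Answer: 1

Derivation:
Step 0: ref 1 -> FAULT, frames=[1,-]
Step 1: ref 1 -> HIT, frames=[1,-]
Step 2: ref 1 -> HIT, frames=[1,-]
Step 3: ref 2 -> FAULT, frames=[1,2]
Step 4: ref 4 -> FAULT, evict 1, frames=[4,2]
At step 4: evicted page 1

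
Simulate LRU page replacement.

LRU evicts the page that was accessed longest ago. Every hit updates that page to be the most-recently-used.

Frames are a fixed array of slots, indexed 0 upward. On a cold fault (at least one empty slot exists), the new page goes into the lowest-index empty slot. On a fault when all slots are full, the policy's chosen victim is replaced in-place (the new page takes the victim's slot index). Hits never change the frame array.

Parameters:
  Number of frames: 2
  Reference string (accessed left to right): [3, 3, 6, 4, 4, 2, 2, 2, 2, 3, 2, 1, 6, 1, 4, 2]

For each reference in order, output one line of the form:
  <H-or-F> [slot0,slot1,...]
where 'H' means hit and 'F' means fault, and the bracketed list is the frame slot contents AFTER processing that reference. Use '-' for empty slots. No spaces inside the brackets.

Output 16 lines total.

F [3,-]
H [3,-]
F [3,6]
F [4,6]
H [4,6]
F [4,2]
H [4,2]
H [4,2]
H [4,2]
F [3,2]
H [3,2]
F [1,2]
F [1,6]
H [1,6]
F [1,4]
F [2,4]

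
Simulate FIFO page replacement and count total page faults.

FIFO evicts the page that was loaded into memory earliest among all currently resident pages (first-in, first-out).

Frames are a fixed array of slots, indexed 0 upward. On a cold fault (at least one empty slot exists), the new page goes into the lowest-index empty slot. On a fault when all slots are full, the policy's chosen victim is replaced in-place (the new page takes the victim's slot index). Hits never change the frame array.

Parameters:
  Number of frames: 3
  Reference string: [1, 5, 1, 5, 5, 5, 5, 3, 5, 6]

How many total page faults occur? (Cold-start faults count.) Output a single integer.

Answer: 4

Derivation:
Step 0: ref 1 → FAULT, frames=[1,-,-]
Step 1: ref 5 → FAULT, frames=[1,5,-]
Step 2: ref 1 → HIT, frames=[1,5,-]
Step 3: ref 5 → HIT, frames=[1,5,-]
Step 4: ref 5 → HIT, frames=[1,5,-]
Step 5: ref 5 → HIT, frames=[1,5,-]
Step 6: ref 5 → HIT, frames=[1,5,-]
Step 7: ref 3 → FAULT, frames=[1,5,3]
Step 8: ref 5 → HIT, frames=[1,5,3]
Step 9: ref 6 → FAULT (evict 1), frames=[6,5,3]
Total faults: 4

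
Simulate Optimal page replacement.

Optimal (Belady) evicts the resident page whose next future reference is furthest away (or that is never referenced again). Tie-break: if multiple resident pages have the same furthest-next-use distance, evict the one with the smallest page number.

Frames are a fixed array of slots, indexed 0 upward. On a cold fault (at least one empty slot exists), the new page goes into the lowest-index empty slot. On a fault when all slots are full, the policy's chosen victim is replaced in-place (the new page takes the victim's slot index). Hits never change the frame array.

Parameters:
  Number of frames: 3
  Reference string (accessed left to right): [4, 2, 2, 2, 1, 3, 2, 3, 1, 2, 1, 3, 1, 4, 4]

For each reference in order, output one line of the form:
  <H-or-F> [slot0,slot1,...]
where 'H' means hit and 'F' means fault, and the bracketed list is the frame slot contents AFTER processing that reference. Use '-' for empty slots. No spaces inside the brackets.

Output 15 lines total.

F [4,-,-]
F [4,2,-]
H [4,2,-]
H [4,2,-]
F [4,2,1]
F [3,2,1]
H [3,2,1]
H [3,2,1]
H [3,2,1]
H [3,2,1]
H [3,2,1]
H [3,2,1]
H [3,2,1]
F [3,2,4]
H [3,2,4]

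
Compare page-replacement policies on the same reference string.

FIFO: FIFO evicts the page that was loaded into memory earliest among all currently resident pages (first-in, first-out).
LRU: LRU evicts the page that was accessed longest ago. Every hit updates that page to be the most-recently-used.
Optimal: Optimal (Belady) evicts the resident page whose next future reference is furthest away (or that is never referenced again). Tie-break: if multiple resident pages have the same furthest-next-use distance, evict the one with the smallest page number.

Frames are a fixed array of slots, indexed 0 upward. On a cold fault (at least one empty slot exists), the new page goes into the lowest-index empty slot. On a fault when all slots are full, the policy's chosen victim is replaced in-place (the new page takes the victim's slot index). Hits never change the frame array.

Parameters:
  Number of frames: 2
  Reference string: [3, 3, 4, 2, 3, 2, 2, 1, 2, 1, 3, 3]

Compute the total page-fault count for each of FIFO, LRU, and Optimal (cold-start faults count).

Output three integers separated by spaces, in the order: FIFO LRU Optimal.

Answer: 7 6 5

Derivation:
--- FIFO ---
  step 0: ref 3 -> FAULT, frames=[3,-] (faults so far: 1)
  step 1: ref 3 -> HIT, frames=[3,-] (faults so far: 1)
  step 2: ref 4 -> FAULT, frames=[3,4] (faults so far: 2)
  step 3: ref 2 -> FAULT, evict 3, frames=[2,4] (faults so far: 3)
  step 4: ref 3 -> FAULT, evict 4, frames=[2,3] (faults so far: 4)
  step 5: ref 2 -> HIT, frames=[2,3] (faults so far: 4)
  step 6: ref 2 -> HIT, frames=[2,3] (faults so far: 4)
  step 7: ref 1 -> FAULT, evict 2, frames=[1,3] (faults so far: 5)
  step 8: ref 2 -> FAULT, evict 3, frames=[1,2] (faults so far: 6)
  step 9: ref 1 -> HIT, frames=[1,2] (faults so far: 6)
  step 10: ref 3 -> FAULT, evict 1, frames=[3,2] (faults so far: 7)
  step 11: ref 3 -> HIT, frames=[3,2] (faults so far: 7)
  FIFO total faults: 7
--- LRU ---
  step 0: ref 3 -> FAULT, frames=[3,-] (faults so far: 1)
  step 1: ref 3 -> HIT, frames=[3,-] (faults so far: 1)
  step 2: ref 4 -> FAULT, frames=[3,4] (faults so far: 2)
  step 3: ref 2 -> FAULT, evict 3, frames=[2,4] (faults so far: 3)
  step 4: ref 3 -> FAULT, evict 4, frames=[2,3] (faults so far: 4)
  step 5: ref 2 -> HIT, frames=[2,3] (faults so far: 4)
  step 6: ref 2 -> HIT, frames=[2,3] (faults so far: 4)
  step 7: ref 1 -> FAULT, evict 3, frames=[2,1] (faults so far: 5)
  step 8: ref 2 -> HIT, frames=[2,1] (faults so far: 5)
  step 9: ref 1 -> HIT, frames=[2,1] (faults so far: 5)
  step 10: ref 3 -> FAULT, evict 2, frames=[3,1] (faults so far: 6)
  step 11: ref 3 -> HIT, frames=[3,1] (faults so far: 6)
  LRU total faults: 6
--- Optimal ---
  step 0: ref 3 -> FAULT, frames=[3,-] (faults so far: 1)
  step 1: ref 3 -> HIT, frames=[3,-] (faults so far: 1)
  step 2: ref 4 -> FAULT, frames=[3,4] (faults so far: 2)
  step 3: ref 2 -> FAULT, evict 4, frames=[3,2] (faults so far: 3)
  step 4: ref 3 -> HIT, frames=[3,2] (faults so far: 3)
  step 5: ref 2 -> HIT, frames=[3,2] (faults so far: 3)
  step 6: ref 2 -> HIT, frames=[3,2] (faults so far: 3)
  step 7: ref 1 -> FAULT, evict 3, frames=[1,2] (faults so far: 4)
  step 8: ref 2 -> HIT, frames=[1,2] (faults so far: 4)
  step 9: ref 1 -> HIT, frames=[1,2] (faults so far: 4)
  step 10: ref 3 -> FAULT, evict 1, frames=[3,2] (faults so far: 5)
  step 11: ref 3 -> HIT, frames=[3,2] (faults so far: 5)
  Optimal total faults: 5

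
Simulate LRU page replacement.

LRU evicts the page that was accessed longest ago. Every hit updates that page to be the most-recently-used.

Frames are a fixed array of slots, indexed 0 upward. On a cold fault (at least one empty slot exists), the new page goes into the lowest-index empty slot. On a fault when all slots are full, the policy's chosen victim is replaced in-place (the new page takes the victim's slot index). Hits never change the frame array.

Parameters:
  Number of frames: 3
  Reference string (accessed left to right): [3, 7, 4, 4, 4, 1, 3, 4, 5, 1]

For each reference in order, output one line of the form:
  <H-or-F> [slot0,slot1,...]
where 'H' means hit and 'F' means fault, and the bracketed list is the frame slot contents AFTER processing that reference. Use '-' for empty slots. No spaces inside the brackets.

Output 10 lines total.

F [3,-,-]
F [3,7,-]
F [3,7,4]
H [3,7,4]
H [3,7,4]
F [1,7,4]
F [1,3,4]
H [1,3,4]
F [5,3,4]
F [5,1,4]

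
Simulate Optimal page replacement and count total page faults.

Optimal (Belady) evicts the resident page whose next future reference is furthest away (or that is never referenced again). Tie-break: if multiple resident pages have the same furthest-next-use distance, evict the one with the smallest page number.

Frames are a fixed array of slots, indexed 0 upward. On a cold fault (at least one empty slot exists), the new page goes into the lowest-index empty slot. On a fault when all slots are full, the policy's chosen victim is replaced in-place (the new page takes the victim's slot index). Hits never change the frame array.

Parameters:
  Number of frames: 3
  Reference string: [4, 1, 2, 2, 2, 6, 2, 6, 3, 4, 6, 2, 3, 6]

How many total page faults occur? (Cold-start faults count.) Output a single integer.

Answer: 6

Derivation:
Step 0: ref 4 → FAULT, frames=[4,-,-]
Step 1: ref 1 → FAULT, frames=[4,1,-]
Step 2: ref 2 → FAULT, frames=[4,1,2]
Step 3: ref 2 → HIT, frames=[4,1,2]
Step 4: ref 2 → HIT, frames=[4,1,2]
Step 5: ref 6 → FAULT (evict 1), frames=[4,6,2]
Step 6: ref 2 → HIT, frames=[4,6,2]
Step 7: ref 6 → HIT, frames=[4,6,2]
Step 8: ref 3 → FAULT (evict 2), frames=[4,6,3]
Step 9: ref 4 → HIT, frames=[4,6,3]
Step 10: ref 6 → HIT, frames=[4,6,3]
Step 11: ref 2 → FAULT (evict 4), frames=[2,6,3]
Step 12: ref 3 → HIT, frames=[2,6,3]
Step 13: ref 6 → HIT, frames=[2,6,3]
Total faults: 6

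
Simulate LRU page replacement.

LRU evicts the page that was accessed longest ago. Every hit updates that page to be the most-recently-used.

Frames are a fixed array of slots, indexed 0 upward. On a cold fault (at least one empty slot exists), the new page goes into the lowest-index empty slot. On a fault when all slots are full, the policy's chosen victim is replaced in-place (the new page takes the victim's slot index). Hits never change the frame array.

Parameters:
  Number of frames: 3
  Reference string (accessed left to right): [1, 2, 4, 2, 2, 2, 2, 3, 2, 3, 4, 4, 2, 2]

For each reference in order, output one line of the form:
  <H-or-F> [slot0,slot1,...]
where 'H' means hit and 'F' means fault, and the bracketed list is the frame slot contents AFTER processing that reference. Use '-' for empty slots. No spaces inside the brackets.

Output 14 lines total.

F [1,-,-]
F [1,2,-]
F [1,2,4]
H [1,2,4]
H [1,2,4]
H [1,2,4]
H [1,2,4]
F [3,2,4]
H [3,2,4]
H [3,2,4]
H [3,2,4]
H [3,2,4]
H [3,2,4]
H [3,2,4]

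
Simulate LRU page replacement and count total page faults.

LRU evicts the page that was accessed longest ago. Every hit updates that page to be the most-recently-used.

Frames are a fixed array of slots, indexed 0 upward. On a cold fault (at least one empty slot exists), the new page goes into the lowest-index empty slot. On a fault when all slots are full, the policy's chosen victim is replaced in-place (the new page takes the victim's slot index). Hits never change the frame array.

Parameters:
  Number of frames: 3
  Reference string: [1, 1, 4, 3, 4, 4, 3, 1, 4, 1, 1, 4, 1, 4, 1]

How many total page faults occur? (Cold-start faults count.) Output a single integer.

Answer: 3

Derivation:
Step 0: ref 1 → FAULT, frames=[1,-,-]
Step 1: ref 1 → HIT, frames=[1,-,-]
Step 2: ref 4 → FAULT, frames=[1,4,-]
Step 3: ref 3 → FAULT, frames=[1,4,3]
Step 4: ref 4 → HIT, frames=[1,4,3]
Step 5: ref 4 → HIT, frames=[1,4,3]
Step 6: ref 3 → HIT, frames=[1,4,3]
Step 7: ref 1 → HIT, frames=[1,4,3]
Step 8: ref 4 → HIT, frames=[1,4,3]
Step 9: ref 1 → HIT, frames=[1,4,3]
Step 10: ref 1 → HIT, frames=[1,4,3]
Step 11: ref 4 → HIT, frames=[1,4,3]
Step 12: ref 1 → HIT, frames=[1,4,3]
Step 13: ref 4 → HIT, frames=[1,4,3]
Step 14: ref 1 → HIT, frames=[1,4,3]
Total faults: 3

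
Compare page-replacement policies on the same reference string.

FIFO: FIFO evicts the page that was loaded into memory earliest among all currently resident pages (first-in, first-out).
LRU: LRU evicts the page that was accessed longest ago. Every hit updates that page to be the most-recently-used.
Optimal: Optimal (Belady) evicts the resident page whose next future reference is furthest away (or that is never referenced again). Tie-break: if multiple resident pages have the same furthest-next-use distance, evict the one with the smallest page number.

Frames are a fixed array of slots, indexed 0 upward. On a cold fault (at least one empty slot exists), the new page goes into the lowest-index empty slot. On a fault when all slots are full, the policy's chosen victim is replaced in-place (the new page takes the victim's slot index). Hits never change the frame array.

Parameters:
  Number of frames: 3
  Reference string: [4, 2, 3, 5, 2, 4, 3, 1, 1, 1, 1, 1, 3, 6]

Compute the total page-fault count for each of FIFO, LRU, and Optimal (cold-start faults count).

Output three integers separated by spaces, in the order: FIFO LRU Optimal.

--- FIFO ---
  step 0: ref 4 -> FAULT, frames=[4,-,-] (faults so far: 1)
  step 1: ref 2 -> FAULT, frames=[4,2,-] (faults so far: 2)
  step 2: ref 3 -> FAULT, frames=[4,2,3] (faults so far: 3)
  step 3: ref 5 -> FAULT, evict 4, frames=[5,2,3] (faults so far: 4)
  step 4: ref 2 -> HIT, frames=[5,2,3] (faults so far: 4)
  step 5: ref 4 -> FAULT, evict 2, frames=[5,4,3] (faults so far: 5)
  step 6: ref 3 -> HIT, frames=[5,4,3] (faults so far: 5)
  step 7: ref 1 -> FAULT, evict 3, frames=[5,4,1] (faults so far: 6)
  step 8: ref 1 -> HIT, frames=[5,4,1] (faults so far: 6)
  step 9: ref 1 -> HIT, frames=[5,4,1] (faults so far: 6)
  step 10: ref 1 -> HIT, frames=[5,4,1] (faults so far: 6)
  step 11: ref 1 -> HIT, frames=[5,4,1] (faults so far: 6)
  step 12: ref 3 -> FAULT, evict 5, frames=[3,4,1] (faults so far: 7)
  step 13: ref 6 -> FAULT, evict 4, frames=[3,6,1] (faults so far: 8)
  FIFO total faults: 8
--- LRU ---
  step 0: ref 4 -> FAULT, frames=[4,-,-] (faults so far: 1)
  step 1: ref 2 -> FAULT, frames=[4,2,-] (faults so far: 2)
  step 2: ref 3 -> FAULT, frames=[4,2,3] (faults so far: 3)
  step 3: ref 5 -> FAULT, evict 4, frames=[5,2,3] (faults so far: 4)
  step 4: ref 2 -> HIT, frames=[5,2,3] (faults so far: 4)
  step 5: ref 4 -> FAULT, evict 3, frames=[5,2,4] (faults so far: 5)
  step 6: ref 3 -> FAULT, evict 5, frames=[3,2,4] (faults so far: 6)
  step 7: ref 1 -> FAULT, evict 2, frames=[3,1,4] (faults so far: 7)
  step 8: ref 1 -> HIT, frames=[3,1,4] (faults so far: 7)
  step 9: ref 1 -> HIT, frames=[3,1,4] (faults so far: 7)
  step 10: ref 1 -> HIT, frames=[3,1,4] (faults so far: 7)
  step 11: ref 1 -> HIT, frames=[3,1,4] (faults so far: 7)
  step 12: ref 3 -> HIT, frames=[3,1,4] (faults so far: 7)
  step 13: ref 6 -> FAULT, evict 4, frames=[3,1,6] (faults so far: 8)
  LRU total faults: 8
--- Optimal ---
  step 0: ref 4 -> FAULT, frames=[4,-,-] (faults so far: 1)
  step 1: ref 2 -> FAULT, frames=[4,2,-] (faults so far: 2)
  step 2: ref 3 -> FAULT, frames=[4,2,3] (faults so far: 3)
  step 3: ref 5 -> FAULT, evict 3, frames=[4,2,5] (faults so far: 4)
  step 4: ref 2 -> HIT, frames=[4,2,5] (faults so far: 4)
  step 5: ref 4 -> HIT, frames=[4,2,5] (faults so far: 4)
  step 6: ref 3 -> FAULT, evict 2, frames=[4,3,5] (faults so far: 5)
  step 7: ref 1 -> FAULT, evict 4, frames=[1,3,5] (faults so far: 6)
  step 8: ref 1 -> HIT, frames=[1,3,5] (faults so far: 6)
  step 9: ref 1 -> HIT, frames=[1,3,5] (faults so far: 6)
  step 10: ref 1 -> HIT, frames=[1,3,5] (faults so far: 6)
  step 11: ref 1 -> HIT, frames=[1,3,5] (faults so far: 6)
  step 12: ref 3 -> HIT, frames=[1,3,5] (faults so far: 6)
  step 13: ref 6 -> FAULT, evict 1, frames=[6,3,5] (faults so far: 7)
  Optimal total faults: 7

Answer: 8 8 7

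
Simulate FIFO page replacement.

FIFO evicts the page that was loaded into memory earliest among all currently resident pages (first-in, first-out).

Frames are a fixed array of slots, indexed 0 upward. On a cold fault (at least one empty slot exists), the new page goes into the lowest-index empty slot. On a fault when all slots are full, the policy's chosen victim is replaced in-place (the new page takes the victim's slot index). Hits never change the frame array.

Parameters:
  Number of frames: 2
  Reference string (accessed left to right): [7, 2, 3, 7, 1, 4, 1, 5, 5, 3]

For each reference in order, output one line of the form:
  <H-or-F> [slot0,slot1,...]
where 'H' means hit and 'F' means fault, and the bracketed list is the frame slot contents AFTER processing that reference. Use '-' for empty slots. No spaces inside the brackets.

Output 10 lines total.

F [7,-]
F [7,2]
F [3,2]
F [3,7]
F [1,7]
F [1,4]
H [1,4]
F [5,4]
H [5,4]
F [5,3]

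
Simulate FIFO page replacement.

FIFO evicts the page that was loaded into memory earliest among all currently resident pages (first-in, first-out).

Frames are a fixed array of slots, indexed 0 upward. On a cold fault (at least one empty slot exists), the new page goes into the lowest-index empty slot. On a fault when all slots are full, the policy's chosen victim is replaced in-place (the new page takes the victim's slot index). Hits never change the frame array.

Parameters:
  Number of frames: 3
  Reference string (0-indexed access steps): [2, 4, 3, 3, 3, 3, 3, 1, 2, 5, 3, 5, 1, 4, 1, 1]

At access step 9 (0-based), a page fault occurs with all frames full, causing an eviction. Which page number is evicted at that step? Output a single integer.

Step 0: ref 2 -> FAULT, frames=[2,-,-]
Step 1: ref 4 -> FAULT, frames=[2,4,-]
Step 2: ref 3 -> FAULT, frames=[2,4,3]
Step 3: ref 3 -> HIT, frames=[2,4,3]
Step 4: ref 3 -> HIT, frames=[2,4,3]
Step 5: ref 3 -> HIT, frames=[2,4,3]
Step 6: ref 3 -> HIT, frames=[2,4,3]
Step 7: ref 1 -> FAULT, evict 2, frames=[1,4,3]
Step 8: ref 2 -> FAULT, evict 4, frames=[1,2,3]
Step 9: ref 5 -> FAULT, evict 3, frames=[1,2,5]
At step 9: evicted page 3

Answer: 3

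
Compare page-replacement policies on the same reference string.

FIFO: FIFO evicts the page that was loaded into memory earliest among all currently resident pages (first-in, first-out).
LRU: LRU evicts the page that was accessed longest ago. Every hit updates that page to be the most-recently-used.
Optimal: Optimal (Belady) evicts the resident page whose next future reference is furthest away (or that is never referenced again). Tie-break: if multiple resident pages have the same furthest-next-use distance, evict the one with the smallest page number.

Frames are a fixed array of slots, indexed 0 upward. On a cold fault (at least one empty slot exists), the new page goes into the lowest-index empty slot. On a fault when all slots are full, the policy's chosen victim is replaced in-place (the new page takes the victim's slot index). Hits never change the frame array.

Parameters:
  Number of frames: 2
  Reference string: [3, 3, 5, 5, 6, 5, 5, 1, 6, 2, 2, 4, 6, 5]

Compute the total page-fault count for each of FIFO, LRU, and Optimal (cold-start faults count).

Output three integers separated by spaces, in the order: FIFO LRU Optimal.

Answer: 8 9 7

Derivation:
--- FIFO ---
  step 0: ref 3 -> FAULT, frames=[3,-] (faults so far: 1)
  step 1: ref 3 -> HIT, frames=[3,-] (faults so far: 1)
  step 2: ref 5 -> FAULT, frames=[3,5] (faults so far: 2)
  step 3: ref 5 -> HIT, frames=[3,5] (faults so far: 2)
  step 4: ref 6 -> FAULT, evict 3, frames=[6,5] (faults so far: 3)
  step 5: ref 5 -> HIT, frames=[6,5] (faults so far: 3)
  step 6: ref 5 -> HIT, frames=[6,5] (faults so far: 3)
  step 7: ref 1 -> FAULT, evict 5, frames=[6,1] (faults so far: 4)
  step 8: ref 6 -> HIT, frames=[6,1] (faults so far: 4)
  step 9: ref 2 -> FAULT, evict 6, frames=[2,1] (faults so far: 5)
  step 10: ref 2 -> HIT, frames=[2,1] (faults so far: 5)
  step 11: ref 4 -> FAULT, evict 1, frames=[2,4] (faults so far: 6)
  step 12: ref 6 -> FAULT, evict 2, frames=[6,4] (faults so far: 7)
  step 13: ref 5 -> FAULT, evict 4, frames=[6,5] (faults so far: 8)
  FIFO total faults: 8
--- LRU ---
  step 0: ref 3 -> FAULT, frames=[3,-] (faults so far: 1)
  step 1: ref 3 -> HIT, frames=[3,-] (faults so far: 1)
  step 2: ref 5 -> FAULT, frames=[3,5] (faults so far: 2)
  step 3: ref 5 -> HIT, frames=[3,5] (faults so far: 2)
  step 4: ref 6 -> FAULT, evict 3, frames=[6,5] (faults so far: 3)
  step 5: ref 5 -> HIT, frames=[6,5] (faults so far: 3)
  step 6: ref 5 -> HIT, frames=[6,5] (faults so far: 3)
  step 7: ref 1 -> FAULT, evict 6, frames=[1,5] (faults so far: 4)
  step 8: ref 6 -> FAULT, evict 5, frames=[1,6] (faults so far: 5)
  step 9: ref 2 -> FAULT, evict 1, frames=[2,6] (faults so far: 6)
  step 10: ref 2 -> HIT, frames=[2,6] (faults so far: 6)
  step 11: ref 4 -> FAULT, evict 6, frames=[2,4] (faults so far: 7)
  step 12: ref 6 -> FAULT, evict 2, frames=[6,4] (faults so far: 8)
  step 13: ref 5 -> FAULT, evict 4, frames=[6,5] (faults so far: 9)
  LRU total faults: 9
--- Optimal ---
  step 0: ref 3 -> FAULT, frames=[3,-] (faults so far: 1)
  step 1: ref 3 -> HIT, frames=[3,-] (faults so far: 1)
  step 2: ref 5 -> FAULT, frames=[3,5] (faults so far: 2)
  step 3: ref 5 -> HIT, frames=[3,5] (faults so far: 2)
  step 4: ref 6 -> FAULT, evict 3, frames=[6,5] (faults so far: 3)
  step 5: ref 5 -> HIT, frames=[6,5] (faults so far: 3)
  step 6: ref 5 -> HIT, frames=[6,5] (faults so far: 3)
  step 7: ref 1 -> FAULT, evict 5, frames=[6,1] (faults so far: 4)
  step 8: ref 6 -> HIT, frames=[6,1] (faults so far: 4)
  step 9: ref 2 -> FAULT, evict 1, frames=[6,2] (faults so far: 5)
  step 10: ref 2 -> HIT, frames=[6,2] (faults so far: 5)
  step 11: ref 4 -> FAULT, evict 2, frames=[6,4] (faults so far: 6)
  step 12: ref 6 -> HIT, frames=[6,4] (faults so far: 6)
  step 13: ref 5 -> FAULT, evict 4, frames=[6,5] (faults so far: 7)
  Optimal total faults: 7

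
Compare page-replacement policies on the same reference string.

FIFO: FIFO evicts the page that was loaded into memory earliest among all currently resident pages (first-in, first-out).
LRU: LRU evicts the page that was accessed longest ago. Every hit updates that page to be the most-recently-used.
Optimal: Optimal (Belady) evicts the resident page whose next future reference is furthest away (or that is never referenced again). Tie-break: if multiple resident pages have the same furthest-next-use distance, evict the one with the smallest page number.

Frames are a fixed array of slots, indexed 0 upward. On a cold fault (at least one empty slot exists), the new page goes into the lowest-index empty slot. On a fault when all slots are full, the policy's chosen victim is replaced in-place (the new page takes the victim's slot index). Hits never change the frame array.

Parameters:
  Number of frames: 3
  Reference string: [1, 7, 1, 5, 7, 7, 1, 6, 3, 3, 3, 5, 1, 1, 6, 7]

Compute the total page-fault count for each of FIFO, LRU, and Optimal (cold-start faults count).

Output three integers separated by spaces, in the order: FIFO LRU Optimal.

--- FIFO ---
  step 0: ref 1 -> FAULT, frames=[1,-,-] (faults so far: 1)
  step 1: ref 7 -> FAULT, frames=[1,7,-] (faults so far: 2)
  step 2: ref 1 -> HIT, frames=[1,7,-] (faults so far: 2)
  step 3: ref 5 -> FAULT, frames=[1,7,5] (faults so far: 3)
  step 4: ref 7 -> HIT, frames=[1,7,5] (faults so far: 3)
  step 5: ref 7 -> HIT, frames=[1,7,5] (faults so far: 3)
  step 6: ref 1 -> HIT, frames=[1,7,5] (faults so far: 3)
  step 7: ref 6 -> FAULT, evict 1, frames=[6,7,5] (faults so far: 4)
  step 8: ref 3 -> FAULT, evict 7, frames=[6,3,5] (faults so far: 5)
  step 9: ref 3 -> HIT, frames=[6,3,5] (faults so far: 5)
  step 10: ref 3 -> HIT, frames=[6,3,5] (faults so far: 5)
  step 11: ref 5 -> HIT, frames=[6,3,5] (faults so far: 5)
  step 12: ref 1 -> FAULT, evict 5, frames=[6,3,1] (faults so far: 6)
  step 13: ref 1 -> HIT, frames=[6,3,1] (faults so far: 6)
  step 14: ref 6 -> HIT, frames=[6,3,1] (faults so far: 6)
  step 15: ref 7 -> FAULT, evict 6, frames=[7,3,1] (faults so far: 7)
  FIFO total faults: 7
--- LRU ---
  step 0: ref 1 -> FAULT, frames=[1,-,-] (faults so far: 1)
  step 1: ref 7 -> FAULT, frames=[1,7,-] (faults so far: 2)
  step 2: ref 1 -> HIT, frames=[1,7,-] (faults so far: 2)
  step 3: ref 5 -> FAULT, frames=[1,7,5] (faults so far: 3)
  step 4: ref 7 -> HIT, frames=[1,7,5] (faults so far: 3)
  step 5: ref 7 -> HIT, frames=[1,7,5] (faults so far: 3)
  step 6: ref 1 -> HIT, frames=[1,7,5] (faults so far: 3)
  step 7: ref 6 -> FAULT, evict 5, frames=[1,7,6] (faults so far: 4)
  step 8: ref 3 -> FAULT, evict 7, frames=[1,3,6] (faults so far: 5)
  step 9: ref 3 -> HIT, frames=[1,3,6] (faults so far: 5)
  step 10: ref 3 -> HIT, frames=[1,3,6] (faults so far: 5)
  step 11: ref 5 -> FAULT, evict 1, frames=[5,3,6] (faults so far: 6)
  step 12: ref 1 -> FAULT, evict 6, frames=[5,3,1] (faults so far: 7)
  step 13: ref 1 -> HIT, frames=[5,3,1] (faults so far: 7)
  step 14: ref 6 -> FAULT, evict 3, frames=[5,6,1] (faults so far: 8)
  step 15: ref 7 -> FAULT, evict 5, frames=[7,6,1] (faults so far: 9)
  LRU total faults: 9
--- Optimal ---
  step 0: ref 1 -> FAULT, frames=[1,-,-] (faults so far: 1)
  step 1: ref 7 -> FAULT, frames=[1,7,-] (faults so far: 2)
  step 2: ref 1 -> HIT, frames=[1,7,-] (faults so far: 2)
  step 3: ref 5 -> FAULT, frames=[1,7,5] (faults so far: 3)
  step 4: ref 7 -> HIT, frames=[1,7,5] (faults so far: 3)
  step 5: ref 7 -> HIT, frames=[1,7,5] (faults so far: 3)
  step 6: ref 1 -> HIT, frames=[1,7,5] (faults so far: 3)
  step 7: ref 6 -> FAULT, evict 7, frames=[1,6,5] (faults so far: 4)
  step 8: ref 3 -> FAULT, evict 6, frames=[1,3,5] (faults so far: 5)
  step 9: ref 3 -> HIT, frames=[1,3,5] (faults so far: 5)
  step 10: ref 3 -> HIT, frames=[1,3,5] (faults so far: 5)
  step 11: ref 5 -> HIT, frames=[1,3,5] (faults so far: 5)
  step 12: ref 1 -> HIT, frames=[1,3,5] (faults so far: 5)
  step 13: ref 1 -> HIT, frames=[1,3,5] (faults so far: 5)
  step 14: ref 6 -> FAULT, evict 1, frames=[6,3,5] (faults so far: 6)
  step 15: ref 7 -> FAULT, evict 3, frames=[6,7,5] (faults so far: 7)
  Optimal total faults: 7

Answer: 7 9 7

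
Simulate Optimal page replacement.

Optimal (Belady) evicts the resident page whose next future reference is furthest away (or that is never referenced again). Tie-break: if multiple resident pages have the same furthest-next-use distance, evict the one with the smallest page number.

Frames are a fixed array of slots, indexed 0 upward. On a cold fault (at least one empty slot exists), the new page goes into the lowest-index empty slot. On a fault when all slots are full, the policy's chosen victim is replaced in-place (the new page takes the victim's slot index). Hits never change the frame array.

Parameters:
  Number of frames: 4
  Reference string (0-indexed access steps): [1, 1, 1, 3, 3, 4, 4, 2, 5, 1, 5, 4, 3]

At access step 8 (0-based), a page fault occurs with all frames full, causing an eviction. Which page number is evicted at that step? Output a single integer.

Answer: 2

Derivation:
Step 0: ref 1 -> FAULT, frames=[1,-,-,-]
Step 1: ref 1 -> HIT, frames=[1,-,-,-]
Step 2: ref 1 -> HIT, frames=[1,-,-,-]
Step 3: ref 3 -> FAULT, frames=[1,3,-,-]
Step 4: ref 3 -> HIT, frames=[1,3,-,-]
Step 5: ref 4 -> FAULT, frames=[1,3,4,-]
Step 6: ref 4 -> HIT, frames=[1,3,4,-]
Step 7: ref 2 -> FAULT, frames=[1,3,4,2]
Step 8: ref 5 -> FAULT, evict 2, frames=[1,3,4,5]
At step 8: evicted page 2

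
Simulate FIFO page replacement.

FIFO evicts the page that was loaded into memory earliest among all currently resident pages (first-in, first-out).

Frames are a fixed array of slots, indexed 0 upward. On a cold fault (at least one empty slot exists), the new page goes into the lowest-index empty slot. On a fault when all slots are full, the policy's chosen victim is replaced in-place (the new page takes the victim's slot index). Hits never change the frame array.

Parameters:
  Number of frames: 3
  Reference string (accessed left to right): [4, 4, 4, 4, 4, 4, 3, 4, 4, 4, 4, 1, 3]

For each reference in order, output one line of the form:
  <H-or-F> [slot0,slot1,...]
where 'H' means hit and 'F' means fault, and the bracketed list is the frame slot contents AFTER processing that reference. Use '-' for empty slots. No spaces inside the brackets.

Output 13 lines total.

F [4,-,-]
H [4,-,-]
H [4,-,-]
H [4,-,-]
H [4,-,-]
H [4,-,-]
F [4,3,-]
H [4,3,-]
H [4,3,-]
H [4,3,-]
H [4,3,-]
F [4,3,1]
H [4,3,1]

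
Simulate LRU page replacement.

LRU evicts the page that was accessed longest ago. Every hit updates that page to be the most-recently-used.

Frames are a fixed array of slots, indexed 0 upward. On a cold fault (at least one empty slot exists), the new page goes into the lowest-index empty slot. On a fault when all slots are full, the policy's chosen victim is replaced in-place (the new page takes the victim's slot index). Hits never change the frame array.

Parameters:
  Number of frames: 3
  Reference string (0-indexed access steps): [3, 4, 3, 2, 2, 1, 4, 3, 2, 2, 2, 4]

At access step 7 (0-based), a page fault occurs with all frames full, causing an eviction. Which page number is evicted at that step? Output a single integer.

Step 0: ref 3 -> FAULT, frames=[3,-,-]
Step 1: ref 4 -> FAULT, frames=[3,4,-]
Step 2: ref 3 -> HIT, frames=[3,4,-]
Step 3: ref 2 -> FAULT, frames=[3,4,2]
Step 4: ref 2 -> HIT, frames=[3,4,2]
Step 5: ref 1 -> FAULT, evict 4, frames=[3,1,2]
Step 6: ref 4 -> FAULT, evict 3, frames=[4,1,2]
Step 7: ref 3 -> FAULT, evict 2, frames=[4,1,3]
At step 7: evicted page 2

Answer: 2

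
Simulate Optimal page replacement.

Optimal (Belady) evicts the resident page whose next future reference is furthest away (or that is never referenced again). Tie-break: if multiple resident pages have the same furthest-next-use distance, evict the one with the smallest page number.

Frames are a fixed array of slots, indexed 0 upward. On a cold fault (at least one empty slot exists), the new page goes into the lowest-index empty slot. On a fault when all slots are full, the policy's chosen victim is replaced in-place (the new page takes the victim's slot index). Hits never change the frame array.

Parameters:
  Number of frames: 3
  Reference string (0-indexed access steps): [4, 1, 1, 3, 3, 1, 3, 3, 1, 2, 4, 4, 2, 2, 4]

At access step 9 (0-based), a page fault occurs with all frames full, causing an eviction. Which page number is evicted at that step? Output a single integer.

Answer: 1

Derivation:
Step 0: ref 4 -> FAULT, frames=[4,-,-]
Step 1: ref 1 -> FAULT, frames=[4,1,-]
Step 2: ref 1 -> HIT, frames=[4,1,-]
Step 3: ref 3 -> FAULT, frames=[4,1,3]
Step 4: ref 3 -> HIT, frames=[4,1,3]
Step 5: ref 1 -> HIT, frames=[4,1,3]
Step 6: ref 3 -> HIT, frames=[4,1,3]
Step 7: ref 3 -> HIT, frames=[4,1,3]
Step 8: ref 1 -> HIT, frames=[4,1,3]
Step 9: ref 2 -> FAULT, evict 1, frames=[4,2,3]
At step 9: evicted page 1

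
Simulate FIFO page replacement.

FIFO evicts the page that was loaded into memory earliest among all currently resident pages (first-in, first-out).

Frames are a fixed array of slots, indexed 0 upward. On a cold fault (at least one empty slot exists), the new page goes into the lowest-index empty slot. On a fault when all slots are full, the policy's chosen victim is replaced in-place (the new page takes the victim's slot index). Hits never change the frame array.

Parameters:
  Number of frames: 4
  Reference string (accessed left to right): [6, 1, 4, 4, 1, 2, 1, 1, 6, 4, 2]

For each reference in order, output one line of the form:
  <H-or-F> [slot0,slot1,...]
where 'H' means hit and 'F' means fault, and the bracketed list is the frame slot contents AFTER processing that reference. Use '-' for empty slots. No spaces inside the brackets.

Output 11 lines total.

F [6,-,-,-]
F [6,1,-,-]
F [6,1,4,-]
H [6,1,4,-]
H [6,1,4,-]
F [6,1,4,2]
H [6,1,4,2]
H [6,1,4,2]
H [6,1,4,2]
H [6,1,4,2]
H [6,1,4,2]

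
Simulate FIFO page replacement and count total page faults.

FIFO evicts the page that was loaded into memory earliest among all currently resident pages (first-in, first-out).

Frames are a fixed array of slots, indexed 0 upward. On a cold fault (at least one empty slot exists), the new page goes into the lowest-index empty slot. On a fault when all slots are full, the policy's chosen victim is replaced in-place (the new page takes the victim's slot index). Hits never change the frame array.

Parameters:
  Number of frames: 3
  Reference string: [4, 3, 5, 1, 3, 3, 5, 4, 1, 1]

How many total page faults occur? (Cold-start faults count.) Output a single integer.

Step 0: ref 4 → FAULT, frames=[4,-,-]
Step 1: ref 3 → FAULT, frames=[4,3,-]
Step 2: ref 5 → FAULT, frames=[4,3,5]
Step 3: ref 1 → FAULT (evict 4), frames=[1,3,5]
Step 4: ref 3 → HIT, frames=[1,3,5]
Step 5: ref 3 → HIT, frames=[1,3,5]
Step 6: ref 5 → HIT, frames=[1,3,5]
Step 7: ref 4 → FAULT (evict 3), frames=[1,4,5]
Step 8: ref 1 → HIT, frames=[1,4,5]
Step 9: ref 1 → HIT, frames=[1,4,5]
Total faults: 5

Answer: 5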